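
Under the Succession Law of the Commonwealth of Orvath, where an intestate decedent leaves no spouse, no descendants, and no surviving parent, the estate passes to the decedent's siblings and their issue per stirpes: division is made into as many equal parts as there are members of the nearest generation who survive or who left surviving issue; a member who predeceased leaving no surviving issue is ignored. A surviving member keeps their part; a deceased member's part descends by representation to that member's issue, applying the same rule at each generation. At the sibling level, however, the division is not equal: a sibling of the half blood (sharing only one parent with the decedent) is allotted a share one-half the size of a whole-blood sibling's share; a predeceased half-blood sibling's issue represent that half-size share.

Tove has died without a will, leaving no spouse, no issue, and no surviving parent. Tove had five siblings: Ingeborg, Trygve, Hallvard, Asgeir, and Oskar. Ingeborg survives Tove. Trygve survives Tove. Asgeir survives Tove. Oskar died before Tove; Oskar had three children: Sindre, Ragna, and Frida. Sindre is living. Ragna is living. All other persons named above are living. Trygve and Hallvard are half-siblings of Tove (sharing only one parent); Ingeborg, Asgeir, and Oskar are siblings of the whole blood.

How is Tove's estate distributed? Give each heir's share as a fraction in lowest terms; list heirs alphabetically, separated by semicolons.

Asgeir 1/4; Frida 1/12; Hallvard 1/8; Ingeborg 1/4; Ragna 1/12; Sindre 1/12; Trygve 1/8

No spouse, descendants, or parent survives, so the estate passes to Tove's siblings per stirpes.
Half-blood siblings count for one-half the weight of whole-blood siblings at the initial division.
Dividing 1 in proportion to weights (total weight 4): Ingeborg (weight 1) → 1/4; Trygve (weight 1/2) → 1/8; Hallvard (weight 1/2) → 1/8; Asgeir (weight 1) → 1/4; Oskar (weight 1) → 1/4.
Ingeborg is living and takes 1/4.
Trygve is living and takes 1/8.
Hallvard is living and takes 1/8.
Asgeir is living and takes 1/4.
Oskar predeceased; the 1/4 allotted to Oskar's branch passes to Oskar's issue by representation.
The 1/4 is divided into 3 equal shares of 1/12 among Sindre, Ragna, Frida.
Sindre is living and takes 1/12.
Ragna is living and takes 1/12.
Frida is living and takes 1/12.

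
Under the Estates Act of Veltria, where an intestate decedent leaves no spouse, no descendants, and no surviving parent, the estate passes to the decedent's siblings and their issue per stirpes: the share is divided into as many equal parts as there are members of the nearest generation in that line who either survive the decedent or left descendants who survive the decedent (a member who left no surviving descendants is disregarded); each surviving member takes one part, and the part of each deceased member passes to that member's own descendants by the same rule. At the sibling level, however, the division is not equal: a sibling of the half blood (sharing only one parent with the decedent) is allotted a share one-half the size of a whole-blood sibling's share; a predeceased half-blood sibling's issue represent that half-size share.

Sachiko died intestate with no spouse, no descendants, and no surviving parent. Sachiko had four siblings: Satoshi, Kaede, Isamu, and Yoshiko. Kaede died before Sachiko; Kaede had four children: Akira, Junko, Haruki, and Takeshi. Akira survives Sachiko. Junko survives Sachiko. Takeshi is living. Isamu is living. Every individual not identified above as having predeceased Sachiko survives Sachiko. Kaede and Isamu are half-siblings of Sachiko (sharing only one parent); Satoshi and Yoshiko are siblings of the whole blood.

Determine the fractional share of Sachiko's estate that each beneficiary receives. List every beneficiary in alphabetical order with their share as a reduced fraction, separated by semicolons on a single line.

Akira 1/24; Haruki 1/24; Isamu 1/6; Junko 1/24; Satoshi 1/3; Takeshi 1/24; Yoshiko 1/3

No spouse, descendants, or parent survives, so the estate passes to Sachiko's siblings per stirpes.
Half-blood siblings count for one-half the weight of whole-blood siblings at the initial division.
Dividing 1 in proportion to weights (total weight 3): Satoshi (weight 1) → 1/3; Kaede (weight 1/2) → 1/6; Isamu (weight 1/2) → 1/6; Yoshiko (weight 1) → 1/3.
Satoshi is living and takes 1/3.
Kaede predeceased; the 1/6 allotted to Kaede's branch passes to Kaede's issue by representation.
The 1/6 is divided into 4 equal shares of 1/24 among Akira, Junko, Haruki, Takeshi.
Akira is living and takes 1/24.
Junko is living and takes 1/24.
Haruki is living and takes 1/24.
Takeshi is living and takes 1/24.
Isamu is living and takes 1/6.
Yoshiko is living and takes 1/3.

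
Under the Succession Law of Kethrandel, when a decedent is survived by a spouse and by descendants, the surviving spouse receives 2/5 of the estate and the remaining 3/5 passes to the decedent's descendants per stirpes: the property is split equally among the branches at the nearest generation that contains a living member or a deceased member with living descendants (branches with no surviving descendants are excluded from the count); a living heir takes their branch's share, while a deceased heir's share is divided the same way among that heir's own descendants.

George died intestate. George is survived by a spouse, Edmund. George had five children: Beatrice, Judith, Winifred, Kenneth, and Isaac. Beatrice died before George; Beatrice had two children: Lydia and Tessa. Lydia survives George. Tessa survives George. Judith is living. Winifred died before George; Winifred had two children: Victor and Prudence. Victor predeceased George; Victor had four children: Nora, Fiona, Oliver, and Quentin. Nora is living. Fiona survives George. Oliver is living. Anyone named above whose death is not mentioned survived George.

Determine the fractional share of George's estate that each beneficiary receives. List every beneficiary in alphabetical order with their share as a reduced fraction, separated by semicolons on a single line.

Edmund 2/5; Fiona 3/200; Isaac 3/25; Judith 3/25; Kenneth 3/25; Lydia 3/50; Nora 3/200; Oliver 3/200; Prudence 3/50; Quentin 3/200; Tessa 3/50

Edmund, as surviving spouse, takes 2/5.
The remaining 3/5 passes to George's descendants per stirpes.
The 3/5 is divided into 5 equal shares of 3/25 among Beatrice, Judith, Winifred, Kenneth, Isaac.
Beatrice predeceased; the 3/25 allotted to Beatrice's branch passes to Beatrice's issue by representation.
The 3/25 is divided into 2 equal shares of 3/50 among Lydia, Tessa.
Lydia is living and takes 3/50.
Tessa is living and takes 3/50.
Judith is living and takes 3/25.
Winifred predeceased; the 3/25 allotted to Winifred's branch passes to Winifred's issue by representation.
The 3/25 is divided into 2 equal shares of 3/50 among Victor, Prudence.
Victor predeceased; the 3/50 allotted to Victor's branch passes to Victor's issue by representation.
The 3/50 is divided into 4 equal shares of 3/200 among Nora, Fiona, Oliver, Quentin.
Nora is living and takes 3/200.
Fiona is living and takes 3/200.
Oliver is living and takes 3/200.
Quentin is living and takes 3/200.
Prudence is living and takes 3/50.
Kenneth is living and takes 3/25.
Isaac is living and takes 3/25.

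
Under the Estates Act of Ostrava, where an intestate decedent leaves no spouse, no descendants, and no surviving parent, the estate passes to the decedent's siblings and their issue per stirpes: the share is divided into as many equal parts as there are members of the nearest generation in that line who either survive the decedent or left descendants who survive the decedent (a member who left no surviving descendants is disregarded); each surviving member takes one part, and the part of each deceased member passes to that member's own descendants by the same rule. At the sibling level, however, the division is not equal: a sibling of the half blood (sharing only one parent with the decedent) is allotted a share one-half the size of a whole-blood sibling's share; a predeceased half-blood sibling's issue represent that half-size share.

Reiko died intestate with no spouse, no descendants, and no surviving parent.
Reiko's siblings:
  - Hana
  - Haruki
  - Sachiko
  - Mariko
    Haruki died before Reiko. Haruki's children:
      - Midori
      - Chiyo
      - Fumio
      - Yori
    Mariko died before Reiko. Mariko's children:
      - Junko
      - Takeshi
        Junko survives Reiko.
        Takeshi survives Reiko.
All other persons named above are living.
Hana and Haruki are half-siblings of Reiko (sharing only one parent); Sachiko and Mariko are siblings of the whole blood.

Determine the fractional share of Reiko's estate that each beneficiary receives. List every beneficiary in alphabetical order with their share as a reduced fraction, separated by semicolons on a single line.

No spouse, descendants, or parent survives, so the estate passes to Reiko's siblings per stirpes.
Half-blood siblings count for one-half the weight of whole-blood siblings at the initial division.
Dividing 1 in proportion to weights (total weight 3): Hana (weight 1/2) → 1/6; Haruki (weight 1/2) → 1/6; Sachiko (weight 1) → 1/3; Mariko (weight 1) → 1/3.
Hana is living and takes 1/6.
Haruki predeceased; the 1/6 allotted to Haruki's branch passes to Haruki's issue by representation.
The 1/6 is divided into 4 equal shares of 1/24 among Midori, Chiyo, Fumio, Yori.
Midori is living and takes 1/24.
Chiyo is living and takes 1/24.
Fumio is living and takes 1/24.
Yori is living and takes 1/24.
Sachiko is living and takes 1/3.
Mariko predeceased; the 1/3 allotted to Mariko's branch passes to Mariko's issue by representation.
The 1/3 is divided into 2 equal shares of 1/6 among Junko, Takeshi.
Junko is living and takes 1/6.
Takeshi is living and takes 1/6.

Chiyo 1/24; Fumio 1/24; Hana 1/6; Junko 1/6; Midori 1/24; Sachiko 1/3; Takeshi 1/6; Yori 1/24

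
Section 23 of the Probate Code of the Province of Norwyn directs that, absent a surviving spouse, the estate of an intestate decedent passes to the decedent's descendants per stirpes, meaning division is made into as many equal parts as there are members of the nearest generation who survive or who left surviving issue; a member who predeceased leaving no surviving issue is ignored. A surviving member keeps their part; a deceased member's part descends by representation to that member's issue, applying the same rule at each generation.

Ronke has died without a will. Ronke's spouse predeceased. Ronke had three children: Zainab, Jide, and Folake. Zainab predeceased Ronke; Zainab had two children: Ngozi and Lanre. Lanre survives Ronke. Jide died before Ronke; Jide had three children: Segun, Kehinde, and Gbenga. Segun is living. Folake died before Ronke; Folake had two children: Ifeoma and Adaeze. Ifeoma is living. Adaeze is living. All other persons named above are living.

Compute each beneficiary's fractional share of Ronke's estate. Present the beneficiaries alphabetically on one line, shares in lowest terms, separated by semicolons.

Adaeze 1/6; Gbenga 1/9; Ifeoma 1/6; Kehinde 1/9; Lanre 1/6; Ngozi 1/6; Segun 1/9

There is no surviving spouse, so the entire estate passes to Ronke's descendants per stirpes.
The estate is divided into 3 equal shares of 1/3 among Zainab, Jide, Folake.
Zainab predeceased; the 1/3 allotted to Zainab's branch passes to Zainab's issue by representation.
The 1/3 is divided into 2 equal shares of 1/6 among Ngozi, Lanre.
Ngozi is living and takes 1/6.
Lanre is living and takes 1/6.
Jide predeceased; the 1/3 allotted to Jide's branch passes to Jide's issue by representation.
The 1/3 is divided into 3 equal shares of 1/9 among Segun, Kehinde, Gbenga.
Segun is living and takes 1/9.
Kehinde is living and takes 1/9.
Gbenga is living and takes 1/9.
Folake predeceased; the 1/3 allotted to Folake's branch passes to Folake's issue by representation.
The 1/3 is divided into 2 equal shares of 1/6 among Ifeoma, Adaeze.
Ifeoma is living and takes 1/6.
Adaeze is living and takes 1/6.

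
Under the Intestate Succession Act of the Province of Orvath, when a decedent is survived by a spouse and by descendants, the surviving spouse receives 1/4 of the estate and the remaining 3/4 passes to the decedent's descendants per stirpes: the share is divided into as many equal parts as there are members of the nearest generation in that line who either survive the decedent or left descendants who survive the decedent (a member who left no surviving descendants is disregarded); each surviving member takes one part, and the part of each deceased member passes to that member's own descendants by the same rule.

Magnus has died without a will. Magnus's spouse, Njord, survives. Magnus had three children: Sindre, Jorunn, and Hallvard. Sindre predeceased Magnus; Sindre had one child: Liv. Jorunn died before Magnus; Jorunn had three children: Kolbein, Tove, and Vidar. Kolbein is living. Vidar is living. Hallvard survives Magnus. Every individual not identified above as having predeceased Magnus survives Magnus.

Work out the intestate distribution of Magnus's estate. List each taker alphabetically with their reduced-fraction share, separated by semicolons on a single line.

Njord, as surviving spouse, takes 1/4.
The remaining 3/4 passes to Magnus's descendants per stirpes.
The 3/4 is divided into 3 equal shares of 1/4 among Sindre, Jorunn, Hallvard.
Sindre predeceased; the 1/4 allotted to Sindre's branch passes to Sindre's issue by representation.
Liv is the sole taker at this level and receives the full 1/4.
Jorunn predeceased; the 1/4 allotted to Jorunn's branch passes to Jorunn's issue by representation.
The 1/4 is divided into 3 equal shares of 1/12 among Kolbein, Tove, Vidar.
Kolbein is living and takes 1/12.
Tove is living and takes 1/12.
Vidar is living and takes 1/12.
Hallvard is living and takes 1/4.

Hallvard 1/4; Kolbein 1/12; Liv 1/4; Njord 1/4; Tove 1/12; Vidar 1/12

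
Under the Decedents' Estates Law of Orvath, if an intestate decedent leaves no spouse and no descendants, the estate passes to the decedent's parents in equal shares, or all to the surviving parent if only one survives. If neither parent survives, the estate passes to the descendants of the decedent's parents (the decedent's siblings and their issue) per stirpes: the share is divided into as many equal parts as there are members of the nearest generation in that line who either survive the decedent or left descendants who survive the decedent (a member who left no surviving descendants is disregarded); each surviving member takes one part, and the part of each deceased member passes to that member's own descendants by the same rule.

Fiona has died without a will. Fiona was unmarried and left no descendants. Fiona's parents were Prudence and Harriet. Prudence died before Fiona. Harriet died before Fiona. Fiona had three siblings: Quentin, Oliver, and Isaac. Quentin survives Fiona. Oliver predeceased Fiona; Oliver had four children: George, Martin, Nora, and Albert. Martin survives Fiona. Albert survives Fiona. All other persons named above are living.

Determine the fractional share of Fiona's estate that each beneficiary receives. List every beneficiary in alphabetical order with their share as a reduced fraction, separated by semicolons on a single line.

Albert 1/12; George 1/12; Isaac 1/3; Martin 1/12; Nora 1/12; Quentin 1/3

Neither parent survives and there are no descendants, so the estate passes to Fiona's siblings and their issue per stirpes.
The estate is divided into 3 equal shares of 1/3 among Quentin, Oliver, Isaac.
Quentin is living and takes 1/3.
Oliver predeceased; the 1/3 allotted to Oliver's branch passes to Oliver's issue by representation.
The 1/3 is divided into 4 equal shares of 1/12 among George, Martin, Nora, Albert.
George is living and takes 1/12.
Martin is living and takes 1/12.
Nora is living and takes 1/12.
Albert is living and takes 1/12.
Isaac is living and takes 1/3.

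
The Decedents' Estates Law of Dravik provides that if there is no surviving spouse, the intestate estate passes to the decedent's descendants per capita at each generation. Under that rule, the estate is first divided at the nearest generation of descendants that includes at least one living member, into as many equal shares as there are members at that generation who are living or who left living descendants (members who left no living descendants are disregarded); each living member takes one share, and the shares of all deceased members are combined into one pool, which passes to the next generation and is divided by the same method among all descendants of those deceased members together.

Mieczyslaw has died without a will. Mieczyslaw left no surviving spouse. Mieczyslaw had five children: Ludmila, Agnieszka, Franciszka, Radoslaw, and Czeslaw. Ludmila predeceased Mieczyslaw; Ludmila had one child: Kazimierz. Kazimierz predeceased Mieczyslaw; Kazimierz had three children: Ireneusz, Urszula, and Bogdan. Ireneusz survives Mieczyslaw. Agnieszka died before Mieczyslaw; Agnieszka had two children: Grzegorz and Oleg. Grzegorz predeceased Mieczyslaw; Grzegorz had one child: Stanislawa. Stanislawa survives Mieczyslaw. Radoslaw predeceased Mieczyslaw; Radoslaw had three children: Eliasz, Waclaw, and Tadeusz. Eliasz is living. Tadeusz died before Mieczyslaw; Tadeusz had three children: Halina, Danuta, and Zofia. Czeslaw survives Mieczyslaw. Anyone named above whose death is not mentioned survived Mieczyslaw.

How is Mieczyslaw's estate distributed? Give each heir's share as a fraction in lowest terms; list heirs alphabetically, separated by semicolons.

Bogdan 3/70; Czeslaw 1/5; Danuta 3/70; Eliasz 1/10; Franciszka 1/5; Halina 3/70; Ireneusz 3/70; Oleg 1/10; Stanislawa 3/70; Urszula 3/70; Waclaw 1/10; Zofia 3/70

There is no surviving spouse, so the entire estate passes to Mieczyslaw's descendants per capita at each generation.
At generation 1 (Ludmila, Agnieszka, Franciszka, Radoslaw, Czeslaw) there are 5 shares of (1)/5 = 1/5 each.
Living: Franciszka and Czeslaw — each takes 1/5.
Deceased: Ludmila, Agnieszka, and Radoslaw. Their combined 3/5 is pooled and carried to generation 2.
At generation 2 (Kazimierz, Grzegorz, Oleg, Eliasz, Waclaw, Tadeusz) there are 6 shares of (3/5)/6 = 1/10 each.
Living: Oleg, Eliasz, and Waclaw — each takes 1/10.
Deceased: Kazimierz, Grzegorz, and Tadeusz. Their combined 3/10 is pooled and carried to generation 3.
At generation 3 (Ireneusz, Urszula, Bogdan, Stanislawa, Halina, Danuta, Zofia) there are 7 shares of (3/10)/7 = 3/70 each.
Living: Ireneusz, Urszula, Bogdan, Stanislawa, Halina, Danuta, and Zofia — each takes 3/70.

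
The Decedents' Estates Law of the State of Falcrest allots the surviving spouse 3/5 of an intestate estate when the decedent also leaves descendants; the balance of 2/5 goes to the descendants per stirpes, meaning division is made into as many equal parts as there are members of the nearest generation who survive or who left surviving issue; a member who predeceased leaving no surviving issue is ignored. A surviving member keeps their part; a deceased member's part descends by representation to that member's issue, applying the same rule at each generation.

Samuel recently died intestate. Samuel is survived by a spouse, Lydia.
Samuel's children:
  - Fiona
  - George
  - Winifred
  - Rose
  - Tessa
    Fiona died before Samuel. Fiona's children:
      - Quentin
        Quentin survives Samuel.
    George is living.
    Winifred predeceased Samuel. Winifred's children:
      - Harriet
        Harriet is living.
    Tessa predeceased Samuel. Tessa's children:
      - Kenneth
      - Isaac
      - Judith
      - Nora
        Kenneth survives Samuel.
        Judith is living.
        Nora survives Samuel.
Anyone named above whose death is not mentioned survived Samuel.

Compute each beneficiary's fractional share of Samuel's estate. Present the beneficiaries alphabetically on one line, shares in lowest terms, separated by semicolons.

Lydia, as surviving spouse, takes 3/5.
The remaining 2/5 passes to Samuel's descendants per stirpes.
The 2/5 is divided into 5 equal shares of 2/25 among Fiona, George, Winifred, Rose, Tessa.
Fiona predeceased; the 2/25 allotted to Fiona's branch passes to Fiona's issue by representation.
Quentin is the sole taker at this level and receives the full 2/25.
George is living and takes 2/25.
Winifred predeceased; the 2/25 allotted to Winifred's branch passes to Winifred's issue by representation.
Harriet is the sole taker at this level and receives the full 2/25.
Rose is living and takes 2/25.
Tessa predeceased; the 2/25 allotted to Tessa's branch passes to Tessa's issue by representation.
The 2/25 is divided into 4 equal shares of 1/50 among Kenneth, Isaac, Judith, Nora.
Kenneth is living and takes 1/50.
Isaac is living and takes 1/50.
Judith is living and takes 1/50.
Nora is living and takes 1/50.

George 2/25; Harriet 2/25; Isaac 1/50; Judith 1/50; Kenneth 1/50; Lydia 3/5; Nora 1/50; Quentin 2/25; Rose 2/25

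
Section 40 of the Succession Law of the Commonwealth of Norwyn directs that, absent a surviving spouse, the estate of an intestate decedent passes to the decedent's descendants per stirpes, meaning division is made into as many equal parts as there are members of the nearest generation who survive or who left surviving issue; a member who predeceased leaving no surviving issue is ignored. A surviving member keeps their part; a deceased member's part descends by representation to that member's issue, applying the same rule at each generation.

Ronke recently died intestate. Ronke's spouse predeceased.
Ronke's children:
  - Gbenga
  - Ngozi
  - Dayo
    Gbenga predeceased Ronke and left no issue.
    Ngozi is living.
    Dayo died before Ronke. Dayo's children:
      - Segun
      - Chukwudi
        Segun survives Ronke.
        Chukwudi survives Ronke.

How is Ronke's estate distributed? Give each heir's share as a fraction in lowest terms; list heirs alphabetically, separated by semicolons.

Chukwudi 1/4; Ngozi 1/2; Segun 1/4

There is no surviving spouse, so the entire estate passes to Ronke's descendants per stirpes.
Gbenga left no surviving issue, so that branch lapses and is disregarded.
The estate is divided into 2 equal shares of 1/2 among Ngozi, Dayo.
Ngozi is living and takes 1/2.
Dayo predeceased; the 1/2 allotted to Dayo's branch passes to Dayo's issue by representation.
The 1/2 is divided into 2 equal shares of 1/4 among Segun, Chukwudi.
Segun is living and takes 1/4.
Chukwudi is living and takes 1/4.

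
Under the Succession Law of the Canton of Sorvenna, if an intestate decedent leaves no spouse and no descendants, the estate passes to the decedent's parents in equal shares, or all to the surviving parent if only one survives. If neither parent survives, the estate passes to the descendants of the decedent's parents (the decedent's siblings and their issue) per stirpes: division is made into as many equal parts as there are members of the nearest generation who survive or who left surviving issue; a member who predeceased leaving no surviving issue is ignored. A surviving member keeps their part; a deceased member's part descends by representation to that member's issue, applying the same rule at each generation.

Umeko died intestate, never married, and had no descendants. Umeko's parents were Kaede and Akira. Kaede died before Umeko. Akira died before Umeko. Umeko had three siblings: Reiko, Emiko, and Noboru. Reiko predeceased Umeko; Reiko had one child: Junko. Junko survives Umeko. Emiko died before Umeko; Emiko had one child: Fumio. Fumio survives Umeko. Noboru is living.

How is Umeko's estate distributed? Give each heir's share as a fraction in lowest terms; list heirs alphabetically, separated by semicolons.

Neither parent survives and there are no descendants, so the estate passes to Umeko's siblings and their issue per stirpes.
The estate is divided into 3 equal shares of 1/3 among Reiko, Emiko, Noboru.
Reiko predeceased; the 1/3 allotted to Reiko's branch passes to Reiko's issue by representation.
Junko is the sole taker at this level and receives the full 1/3.
Emiko predeceased; the 1/3 allotted to Emiko's branch passes to Emiko's issue by representation.
Fumio is the sole taker at this level and receives the full 1/3.
Noboru is living and takes 1/3.

Fumio 1/3; Junko 1/3; Noboru 1/3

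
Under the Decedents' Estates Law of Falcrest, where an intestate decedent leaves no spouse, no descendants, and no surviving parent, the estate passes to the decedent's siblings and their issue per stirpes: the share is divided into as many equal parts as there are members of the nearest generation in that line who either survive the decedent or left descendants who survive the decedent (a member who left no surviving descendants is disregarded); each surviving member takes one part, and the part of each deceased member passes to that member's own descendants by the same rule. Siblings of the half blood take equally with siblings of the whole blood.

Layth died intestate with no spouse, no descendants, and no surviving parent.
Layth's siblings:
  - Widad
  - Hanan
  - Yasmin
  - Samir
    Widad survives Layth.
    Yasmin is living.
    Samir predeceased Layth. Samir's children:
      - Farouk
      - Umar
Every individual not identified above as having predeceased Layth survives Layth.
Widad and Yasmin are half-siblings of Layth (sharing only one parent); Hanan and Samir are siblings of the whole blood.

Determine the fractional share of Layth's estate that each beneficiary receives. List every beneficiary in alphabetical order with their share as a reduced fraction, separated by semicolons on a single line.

No spouse, descendants, or parent survives, so the estate passes to Layth's siblings per stirpes.
Half-blood and whole-blood siblings take equally under the stated rule.
The estate is divided into 4 equal shares of 1/4 among Widad, Hanan, Yasmin, Samir.
Widad is living and takes 1/4.
Hanan is living and takes 1/4.
Yasmin is living and takes 1/4.
Samir predeceased; the 1/4 allotted to Samir's branch passes to Samir's issue by representation.
The 1/4 is divided into 2 equal shares of 1/8 among Farouk, Umar.
Farouk is living and takes 1/8.
Umar is living and takes 1/8.

Farouk 1/8; Hanan 1/4; Umar 1/8; Widad 1/4; Yasmin 1/4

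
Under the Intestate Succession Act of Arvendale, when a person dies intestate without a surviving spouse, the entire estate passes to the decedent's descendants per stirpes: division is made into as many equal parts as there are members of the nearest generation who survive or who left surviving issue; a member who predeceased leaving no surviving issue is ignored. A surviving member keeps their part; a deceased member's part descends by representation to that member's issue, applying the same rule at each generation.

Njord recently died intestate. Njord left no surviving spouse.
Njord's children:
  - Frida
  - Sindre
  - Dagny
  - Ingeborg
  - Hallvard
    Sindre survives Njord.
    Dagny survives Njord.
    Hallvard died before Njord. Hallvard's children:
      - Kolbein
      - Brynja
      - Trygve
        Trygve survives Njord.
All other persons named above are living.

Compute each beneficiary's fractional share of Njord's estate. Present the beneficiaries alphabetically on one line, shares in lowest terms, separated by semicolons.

There is no surviving spouse, so the entire estate passes to Njord's descendants per stirpes.
The estate is divided into 5 equal shares of 1/5 among Frida, Sindre, Dagny, Ingeborg, Hallvard.
Frida is living and takes 1/5.
Sindre is living and takes 1/5.
Dagny is living and takes 1/5.
Ingeborg is living and takes 1/5.
Hallvard predeceased; the 1/5 allotted to Hallvard's branch passes to Hallvard's issue by representation.
The 1/5 is divided into 3 equal shares of 1/15 among Kolbein, Brynja, Trygve.
Kolbein is living and takes 1/15.
Brynja is living and takes 1/15.
Trygve is living and takes 1/15.

Brynja 1/15; Dagny 1/5; Frida 1/5; Ingeborg 1/5; Kolbein 1/15; Sindre 1/5; Trygve 1/15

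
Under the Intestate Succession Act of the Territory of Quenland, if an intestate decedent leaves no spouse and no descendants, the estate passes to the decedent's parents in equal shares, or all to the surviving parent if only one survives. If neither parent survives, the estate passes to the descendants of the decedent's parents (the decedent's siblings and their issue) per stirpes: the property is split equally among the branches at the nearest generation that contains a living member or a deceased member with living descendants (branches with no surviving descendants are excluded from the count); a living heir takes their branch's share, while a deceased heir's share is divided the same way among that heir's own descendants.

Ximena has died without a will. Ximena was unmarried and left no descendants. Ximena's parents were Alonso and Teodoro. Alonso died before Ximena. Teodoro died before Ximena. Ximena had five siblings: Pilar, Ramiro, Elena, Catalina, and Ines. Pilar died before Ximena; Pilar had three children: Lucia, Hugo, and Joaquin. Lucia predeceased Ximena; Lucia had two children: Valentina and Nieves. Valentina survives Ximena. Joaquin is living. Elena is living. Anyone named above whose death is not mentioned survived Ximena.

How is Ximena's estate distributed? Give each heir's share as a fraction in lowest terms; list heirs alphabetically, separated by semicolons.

Catalina 1/5; Elena 1/5; Hugo 1/15; Ines 1/5; Joaquin 1/15; Nieves 1/30; Ramiro 1/5; Valentina 1/30

Neither parent survives and there are no descendants, so the estate passes to Ximena's siblings and their issue per stirpes.
The estate is divided into 5 equal shares of 1/5 among Pilar, Ramiro, Elena, Catalina, Ines.
Pilar predeceased; the 1/5 allotted to Pilar's branch passes to Pilar's issue by representation.
The 1/5 is divided into 3 equal shares of 1/15 among Lucia, Hugo, Joaquin.
Lucia predeceased; the 1/15 allotted to Lucia's branch passes to Lucia's issue by representation.
The 1/15 is divided into 2 equal shares of 1/30 among Valentina, Nieves.
Valentina is living and takes 1/30.
Nieves is living and takes 1/30.
Hugo is living and takes 1/15.
Joaquin is living and takes 1/15.
Ramiro is living and takes 1/5.
Elena is living and takes 1/5.
Catalina is living and takes 1/5.
Ines is living and takes 1/5.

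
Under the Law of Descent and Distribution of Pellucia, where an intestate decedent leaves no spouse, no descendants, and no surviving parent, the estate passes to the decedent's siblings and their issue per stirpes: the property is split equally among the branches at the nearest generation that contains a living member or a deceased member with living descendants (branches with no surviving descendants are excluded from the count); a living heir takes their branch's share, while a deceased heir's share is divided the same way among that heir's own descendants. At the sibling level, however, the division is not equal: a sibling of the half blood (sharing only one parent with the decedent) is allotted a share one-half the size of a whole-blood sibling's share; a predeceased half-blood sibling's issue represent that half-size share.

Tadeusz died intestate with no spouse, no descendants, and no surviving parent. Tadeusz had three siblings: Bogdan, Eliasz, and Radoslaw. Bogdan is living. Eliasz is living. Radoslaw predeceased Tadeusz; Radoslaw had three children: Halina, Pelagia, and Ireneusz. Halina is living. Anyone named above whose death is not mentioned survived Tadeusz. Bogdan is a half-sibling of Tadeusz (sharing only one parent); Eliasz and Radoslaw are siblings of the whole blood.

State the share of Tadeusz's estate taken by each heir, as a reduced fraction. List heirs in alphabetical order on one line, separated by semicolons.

Bogdan 1/5; Eliasz 2/5; Halina 2/15; Ireneusz 2/15; Pelagia 2/15

No spouse, descendants, or parent survives, so the estate passes to Tadeusz's siblings per stirpes.
Half-blood siblings count for one-half the weight of whole-blood siblings at the initial division.
Dividing 1 in proportion to weights (total weight 5/2): Bogdan (weight 1/2) → 1/5; Eliasz (weight 1) → 2/5; Radoslaw (weight 1) → 2/5.
Bogdan is living and takes 1/5.
Eliasz is living and takes 2/5.
Radoslaw predeceased; the 2/5 allotted to Radoslaw's branch passes to Radoslaw's issue by representation.
The 2/5 is divided into 3 equal shares of 2/15 among Halina, Pelagia, Ireneusz.
Halina is living and takes 2/15.
Pelagia is living and takes 2/15.
Ireneusz is living and takes 2/15.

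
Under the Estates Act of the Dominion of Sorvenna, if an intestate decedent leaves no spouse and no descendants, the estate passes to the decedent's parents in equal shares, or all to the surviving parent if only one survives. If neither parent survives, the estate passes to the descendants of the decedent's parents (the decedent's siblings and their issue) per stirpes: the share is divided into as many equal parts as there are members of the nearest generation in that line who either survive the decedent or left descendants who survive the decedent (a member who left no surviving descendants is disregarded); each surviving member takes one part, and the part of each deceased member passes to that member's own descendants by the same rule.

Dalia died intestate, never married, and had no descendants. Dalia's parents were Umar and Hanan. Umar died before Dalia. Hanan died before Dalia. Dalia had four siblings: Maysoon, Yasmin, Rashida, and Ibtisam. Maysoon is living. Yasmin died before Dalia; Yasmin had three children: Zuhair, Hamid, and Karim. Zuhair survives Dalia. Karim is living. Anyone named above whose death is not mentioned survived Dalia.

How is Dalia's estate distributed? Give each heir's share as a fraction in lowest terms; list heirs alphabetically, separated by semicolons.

Hamid 1/12; Ibtisam 1/4; Karim 1/12; Maysoon 1/4; Rashida 1/4; Zuhair 1/12

Neither parent survives and there are no descendants, so the estate passes to Dalia's siblings and their issue per stirpes.
The estate is divided into 4 equal shares of 1/4 among Maysoon, Yasmin, Rashida, Ibtisam.
Maysoon is living and takes 1/4.
Yasmin predeceased; the 1/4 allotted to Yasmin's branch passes to Yasmin's issue by representation.
The 1/4 is divided into 3 equal shares of 1/12 among Zuhair, Hamid, Karim.
Zuhair is living and takes 1/12.
Hamid is living and takes 1/12.
Karim is living and takes 1/12.
Rashida is living and takes 1/4.
Ibtisam is living and takes 1/4.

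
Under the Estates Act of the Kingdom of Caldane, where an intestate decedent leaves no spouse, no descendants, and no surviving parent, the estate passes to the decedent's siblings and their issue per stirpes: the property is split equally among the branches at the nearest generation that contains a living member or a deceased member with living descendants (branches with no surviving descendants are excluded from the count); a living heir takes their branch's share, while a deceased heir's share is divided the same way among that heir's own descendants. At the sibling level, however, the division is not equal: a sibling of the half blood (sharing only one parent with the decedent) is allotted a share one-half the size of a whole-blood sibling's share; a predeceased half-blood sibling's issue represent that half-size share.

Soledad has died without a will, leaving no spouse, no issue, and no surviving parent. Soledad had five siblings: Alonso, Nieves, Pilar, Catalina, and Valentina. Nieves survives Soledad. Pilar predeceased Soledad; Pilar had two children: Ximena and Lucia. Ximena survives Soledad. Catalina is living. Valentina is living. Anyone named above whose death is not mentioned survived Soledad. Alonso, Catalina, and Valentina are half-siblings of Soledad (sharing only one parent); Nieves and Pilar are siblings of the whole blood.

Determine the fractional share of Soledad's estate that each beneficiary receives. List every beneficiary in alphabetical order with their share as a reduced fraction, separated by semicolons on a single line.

No spouse, descendants, or parent survives, so the estate passes to Soledad's siblings per stirpes.
Half-blood siblings count for one-half the weight of whole-blood siblings at the initial division.
Dividing 1 in proportion to weights (total weight 7/2): Alonso (weight 1/2) → 1/7; Nieves (weight 1) → 2/7; Pilar (weight 1) → 2/7; Catalina (weight 1/2) → 1/7; Valentina (weight 1/2) → 1/7.
Alonso is living and takes 1/7.
Nieves is living and takes 2/7.
Pilar predeceased; the 2/7 allotted to Pilar's branch passes to Pilar's issue by representation.
The 2/7 is divided into 2 equal shares of 1/7 among Ximena, Lucia.
Ximena is living and takes 1/7.
Lucia is living and takes 1/7.
Catalina is living and takes 1/7.
Valentina is living and takes 1/7.

Alonso 1/7; Catalina 1/7; Lucia 1/7; Nieves 2/7; Valentina 1/7; Ximena 1/7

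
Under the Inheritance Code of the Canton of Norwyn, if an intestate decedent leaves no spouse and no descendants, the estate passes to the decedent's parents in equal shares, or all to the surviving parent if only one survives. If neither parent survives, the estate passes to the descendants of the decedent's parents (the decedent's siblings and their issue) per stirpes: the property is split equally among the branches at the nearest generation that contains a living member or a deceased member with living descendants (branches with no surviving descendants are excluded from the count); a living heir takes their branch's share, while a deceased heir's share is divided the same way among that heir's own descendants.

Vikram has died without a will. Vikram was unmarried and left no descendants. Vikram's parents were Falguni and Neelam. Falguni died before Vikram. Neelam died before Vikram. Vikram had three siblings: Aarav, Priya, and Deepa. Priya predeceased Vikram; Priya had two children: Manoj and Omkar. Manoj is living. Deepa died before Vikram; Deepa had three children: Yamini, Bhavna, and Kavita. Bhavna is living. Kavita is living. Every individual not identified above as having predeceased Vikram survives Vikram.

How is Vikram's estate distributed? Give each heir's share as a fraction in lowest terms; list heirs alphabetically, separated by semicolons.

Neither parent survives and there are no descendants, so the estate passes to Vikram's siblings and their issue per stirpes.
The estate is divided into 3 equal shares of 1/3 among Aarav, Priya, Deepa.
Aarav is living and takes 1/3.
Priya predeceased; the 1/3 allotted to Priya's branch passes to Priya's issue by representation.
The 1/3 is divided into 2 equal shares of 1/6 among Manoj, Omkar.
Manoj is living and takes 1/6.
Omkar is living and takes 1/6.
Deepa predeceased; the 1/3 allotted to Deepa's branch passes to Deepa's issue by representation.
The 1/3 is divided into 3 equal shares of 1/9 among Yamini, Bhavna, Kavita.
Yamini is living and takes 1/9.
Bhavna is living and takes 1/9.
Kavita is living and takes 1/9.

Aarav 1/3; Bhavna 1/9; Kavita 1/9; Manoj 1/6; Omkar 1/6; Yamini 1/9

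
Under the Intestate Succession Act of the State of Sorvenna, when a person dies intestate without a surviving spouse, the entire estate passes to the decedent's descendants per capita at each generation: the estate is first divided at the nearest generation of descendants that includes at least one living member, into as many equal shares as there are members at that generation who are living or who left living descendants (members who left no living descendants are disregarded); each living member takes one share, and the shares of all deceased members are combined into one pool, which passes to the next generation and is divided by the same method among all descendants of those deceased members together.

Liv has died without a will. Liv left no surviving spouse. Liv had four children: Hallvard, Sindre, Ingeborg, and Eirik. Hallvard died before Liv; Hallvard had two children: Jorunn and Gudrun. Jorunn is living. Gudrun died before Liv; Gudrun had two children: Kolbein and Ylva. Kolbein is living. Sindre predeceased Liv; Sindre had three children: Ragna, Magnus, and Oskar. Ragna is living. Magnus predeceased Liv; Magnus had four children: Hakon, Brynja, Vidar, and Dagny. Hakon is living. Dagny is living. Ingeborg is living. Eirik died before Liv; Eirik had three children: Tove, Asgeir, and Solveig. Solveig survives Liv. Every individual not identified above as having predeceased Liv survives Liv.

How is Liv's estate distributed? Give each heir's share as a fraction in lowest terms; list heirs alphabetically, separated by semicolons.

There is no surviving spouse, so the entire estate passes to Liv's descendants per capita at each generation.
At generation 1 (Hallvard, Sindre, Ingeborg, Eirik) there are 4 shares of (1)/4 = 1/4 each.
Living: Ingeborg — each takes 1/4.
Deceased: Hallvard, Sindre, and Eirik. Their combined 3/4 is pooled and carried to generation 2.
At generation 2 (Jorunn, Gudrun, Ragna, Magnus, Oskar, Tove, Asgeir, Solveig) there are 8 shares of (3/4)/8 = 3/32 each.
Living: Jorunn, Ragna, Oskar, Tove, Asgeir, and Solveig — each takes 3/32.
Deceased: Gudrun and Magnus. Their combined 3/16 is pooled and carried to generation 3.
At generation 3 (Kolbein, Ylva, Hakon, Brynja, Vidar, Dagny) there are 6 shares of (3/16)/6 = 1/32 each.
Living: Kolbein, Ylva, Hakon, Brynja, Vidar, and Dagny — each takes 1/32.

Asgeir 3/32; Brynja 1/32; Dagny 1/32; Hakon 1/32; Ingeborg 1/4; Jorunn 3/32; Kolbein 1/32; Oskar 3/32; Ragna 3/32; Solveig 3/32; Tove 3/32; Vidar 1/32; Ylva 1/32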